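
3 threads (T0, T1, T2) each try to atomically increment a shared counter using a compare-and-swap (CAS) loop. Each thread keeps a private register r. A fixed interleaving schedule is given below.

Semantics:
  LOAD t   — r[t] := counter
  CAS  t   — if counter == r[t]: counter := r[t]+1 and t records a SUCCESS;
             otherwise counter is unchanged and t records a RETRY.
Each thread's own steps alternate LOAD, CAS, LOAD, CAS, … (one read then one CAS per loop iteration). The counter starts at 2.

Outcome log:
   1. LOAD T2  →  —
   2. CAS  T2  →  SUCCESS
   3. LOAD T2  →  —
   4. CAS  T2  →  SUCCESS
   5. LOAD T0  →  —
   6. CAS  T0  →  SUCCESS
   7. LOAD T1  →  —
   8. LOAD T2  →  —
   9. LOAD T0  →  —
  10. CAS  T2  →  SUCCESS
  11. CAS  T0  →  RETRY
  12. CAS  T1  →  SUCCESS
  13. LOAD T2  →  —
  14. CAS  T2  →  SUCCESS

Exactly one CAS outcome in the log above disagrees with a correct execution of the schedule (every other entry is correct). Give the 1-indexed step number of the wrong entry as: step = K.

step = 12

Reference trace:
T2 LOAD — after: cnt=2, r=2 — load
T2 CAS — after: cnt=3, r=2 — ok
T2 LOAD — after: cnt=3, r=3 — load
T2 CAS — after: cnt=4, r=3 — ok
T0 LOAD — after: cnt=4, r=4 — load
T0 CAS — after: cnt=5, r=4 — ok
T1 LOAD — after: cnt=5, r=5 — load
T2 LOAD — after: cnt=5, r=5 — load
T0 LOAD — after: cnt=5, r=5 — load
T2 CAS — after: cnt=6, r=5 — ok
T0 CAS — after: cnt=6, r=5 — retry
T1 CAS — after: cnt=6, r=5 — retry
T2 LOAD — after: cnt=6, r=6 — load
T2 CAS — after: cnt=7, r=6 — ok
Log disagrees first at step 12.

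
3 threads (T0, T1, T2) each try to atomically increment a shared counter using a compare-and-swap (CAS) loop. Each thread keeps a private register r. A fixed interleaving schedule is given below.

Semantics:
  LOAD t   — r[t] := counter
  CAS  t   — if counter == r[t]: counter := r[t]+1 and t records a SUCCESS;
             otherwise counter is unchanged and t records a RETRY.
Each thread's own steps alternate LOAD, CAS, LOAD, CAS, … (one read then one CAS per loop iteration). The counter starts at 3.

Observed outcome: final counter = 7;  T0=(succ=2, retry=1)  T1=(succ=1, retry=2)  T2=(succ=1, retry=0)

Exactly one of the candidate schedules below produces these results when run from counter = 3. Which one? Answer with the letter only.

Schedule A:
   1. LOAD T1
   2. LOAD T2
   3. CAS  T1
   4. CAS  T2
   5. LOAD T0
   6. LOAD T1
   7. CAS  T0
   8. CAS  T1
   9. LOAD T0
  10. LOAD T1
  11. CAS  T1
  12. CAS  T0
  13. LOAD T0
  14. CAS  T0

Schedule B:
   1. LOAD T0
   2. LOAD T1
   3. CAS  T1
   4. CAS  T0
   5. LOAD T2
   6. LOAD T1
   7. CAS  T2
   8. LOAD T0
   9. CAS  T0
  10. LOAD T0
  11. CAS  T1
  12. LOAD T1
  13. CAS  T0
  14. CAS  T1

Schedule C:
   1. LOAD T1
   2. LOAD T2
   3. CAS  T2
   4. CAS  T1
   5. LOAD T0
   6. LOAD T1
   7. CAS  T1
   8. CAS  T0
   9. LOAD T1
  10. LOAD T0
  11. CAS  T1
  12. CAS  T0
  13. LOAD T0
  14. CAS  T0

B

Run B:
step 1: T0 LOAD ⇒ load; ctr=3 reg=3
step 2: T1 LOAD ⇒ load; ctr=3 reg=3
step 3: T1 CAS ⇒ ok; ctr=4 reg=3
step 4: T0 CAS ⇒ retry; ctr=4 reg=3
step 5: T2 LOAD ⇒ load; ctr=4 reg=4
step 6: T1 LOAD ⇒ load; ctr=4 reg=4
step 7: T2 CAS ⇒ ok; ctr=5 reg=4
step 8: T0 LOAD ⇒ load; ctr=5 reg=5
step 9: T0 CAS ⇒ ok; ctr=6 reg=5
step 10: T0 LOAD ⇒ load; ctr=6 reg=6
step 11: T1 CAS ⇒ retry; ctr=6 reg=4
step 12: T1 LOAD ⇒ load; ctr=6 reg=6
step 13: T0 CAS ⇒ ok; ctr=7 reg=6
step 14: T1 CAS ⇒ retry; ctr=7 reg=6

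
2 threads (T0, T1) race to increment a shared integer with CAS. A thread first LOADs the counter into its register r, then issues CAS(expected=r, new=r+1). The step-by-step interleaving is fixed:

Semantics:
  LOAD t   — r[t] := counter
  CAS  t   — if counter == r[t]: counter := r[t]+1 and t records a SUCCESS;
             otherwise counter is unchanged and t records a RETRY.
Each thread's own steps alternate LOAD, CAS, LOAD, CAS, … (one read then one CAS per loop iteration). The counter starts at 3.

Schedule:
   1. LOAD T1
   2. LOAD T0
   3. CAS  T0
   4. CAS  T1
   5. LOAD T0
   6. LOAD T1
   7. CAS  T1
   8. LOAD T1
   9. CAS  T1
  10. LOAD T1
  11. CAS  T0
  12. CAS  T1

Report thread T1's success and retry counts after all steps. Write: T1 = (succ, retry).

step 1: T1 LOAD ⇒ load; ctr=3 reg=3
step 2: T0 LOAD ⇒ load; ctr=3 reg=3
step 3: T0 CAS ⇒ ok; ctr=4 reg=3
step 4: T1 CAS ⇒ retry; ctr=4 reg=3
step 5: T0 LOAD ⇒ load; ctr=4 reg=4
step 6: T1 LOAD ⇒ load; ctr=4 reg=4
step 7: T1 CAS ⇒ ok; ctr=5 reg=4
step 8: T1 LOAD ⇒ load; ctr=5 reg=5
step 9: T1 CAS ⇒ ok; ctr=6 reg=5
step 10: T1 LOAD ⇒ load; ctr=6 reg=6
step 11: T0 CAS ⇒ retry; ctr=6 reg=4
step 12: T1 CAS ⇒ ok; ctr=7 reg=6

T1 = (3, 1)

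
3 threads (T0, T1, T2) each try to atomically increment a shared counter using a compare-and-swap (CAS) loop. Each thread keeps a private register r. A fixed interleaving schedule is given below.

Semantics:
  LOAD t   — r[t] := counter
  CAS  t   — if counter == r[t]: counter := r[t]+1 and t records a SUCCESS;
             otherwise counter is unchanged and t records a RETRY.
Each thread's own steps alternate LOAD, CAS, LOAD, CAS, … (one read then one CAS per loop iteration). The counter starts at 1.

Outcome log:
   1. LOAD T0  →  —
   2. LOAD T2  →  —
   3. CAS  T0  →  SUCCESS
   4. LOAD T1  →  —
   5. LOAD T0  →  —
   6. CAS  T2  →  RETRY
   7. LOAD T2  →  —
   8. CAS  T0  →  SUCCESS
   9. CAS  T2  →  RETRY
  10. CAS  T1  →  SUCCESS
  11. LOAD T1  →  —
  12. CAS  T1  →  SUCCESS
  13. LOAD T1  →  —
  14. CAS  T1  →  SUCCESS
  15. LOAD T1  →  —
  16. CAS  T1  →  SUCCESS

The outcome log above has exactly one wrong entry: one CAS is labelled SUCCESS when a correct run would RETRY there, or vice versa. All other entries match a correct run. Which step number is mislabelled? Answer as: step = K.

step = 10

Reference trace:
#1 T0 reads 1
#2 T2 reads 1
#3 T0 CAS(1→2) writes; counter now 2
#4 T1 reads 2
#5 T0 reads 2
#6 T2 CAS(1→2) fails; counter now 2
#7 T2 reads 2
#8 T0 CAS(2→3) writes; counter now 3
#9 T2 CAS(2→3) fails; counter now 3
#10 T1 CAS(2→3) fails; counter now 3
#11 T1 reads 3
#12 T1 CAS(3→4) writes; counter now 4
#13 T1 reads 4
#14 T1 CAS(4→5) writes; counter now 5
#15 T1 reads 5
#16 T1 CAS(5→6) writes; counter now 6
Mismatch at 10.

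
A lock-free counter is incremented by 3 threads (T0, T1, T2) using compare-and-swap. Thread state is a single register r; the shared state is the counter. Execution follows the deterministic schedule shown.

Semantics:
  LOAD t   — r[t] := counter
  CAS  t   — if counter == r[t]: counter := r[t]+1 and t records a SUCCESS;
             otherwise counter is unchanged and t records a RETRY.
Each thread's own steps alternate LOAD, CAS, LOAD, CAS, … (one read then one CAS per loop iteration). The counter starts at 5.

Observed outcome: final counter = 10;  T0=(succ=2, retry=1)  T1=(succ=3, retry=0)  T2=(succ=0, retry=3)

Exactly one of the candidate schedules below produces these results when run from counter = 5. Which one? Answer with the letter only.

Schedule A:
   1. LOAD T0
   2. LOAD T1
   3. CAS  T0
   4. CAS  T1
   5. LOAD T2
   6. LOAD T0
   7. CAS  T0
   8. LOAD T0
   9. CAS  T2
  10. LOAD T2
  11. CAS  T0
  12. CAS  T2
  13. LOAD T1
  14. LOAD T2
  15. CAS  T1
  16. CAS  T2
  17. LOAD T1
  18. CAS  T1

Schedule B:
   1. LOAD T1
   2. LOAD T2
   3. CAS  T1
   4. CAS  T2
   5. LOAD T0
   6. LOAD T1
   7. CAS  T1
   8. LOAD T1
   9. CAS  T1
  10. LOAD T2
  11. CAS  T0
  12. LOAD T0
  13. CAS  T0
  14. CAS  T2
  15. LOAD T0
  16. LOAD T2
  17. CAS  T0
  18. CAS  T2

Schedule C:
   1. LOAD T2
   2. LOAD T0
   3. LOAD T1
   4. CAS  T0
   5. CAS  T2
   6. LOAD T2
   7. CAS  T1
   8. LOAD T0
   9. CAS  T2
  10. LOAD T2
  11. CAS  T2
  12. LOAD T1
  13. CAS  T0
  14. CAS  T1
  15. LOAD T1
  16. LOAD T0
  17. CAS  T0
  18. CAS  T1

B

Tracing schedule B:
[1] T1.load  rd  (counter 5, T1.r 5)
[2] T2.load  rd  (counter 5, T2.r 5)
[3] T1.cas  hit  (counter 6, T1.r 5)
[4] T2.cas  miss  (counter 6, T2.r 5)
[5] T0.load  rd  (counter 6, T0.r 6)
[6] T1.load  rd  (counter 6, T1.r 6)
[7] T1.cas  hit  (counter 7, T1.r 6)
[8] T1.load  rd  (counter 7, T1.r 7)
[9] T1.cas  hit  (counter 8, T1.r 7)
[10] T2.load  rd  (counter 8, T2.r 8)
[11] T0.cas  miss  (counter 8, T0.r 6)
[12] T0.load  rd  (counter 8, T0.r 8)
[13] T0.cas  hit  (counter 9, T0.r 8)
[14] T2.cas  miss  (counter 9, T2.r 8)
[15] T0.load  rd  (counter 9, T0.r 9)
[16] T2.load  rd  (counter 9, T2.r 9)
[17] T0.cas  hit  (counter 10, T0.r 9)
[18] T2.cas  miss  (counter 10, T2.r 9)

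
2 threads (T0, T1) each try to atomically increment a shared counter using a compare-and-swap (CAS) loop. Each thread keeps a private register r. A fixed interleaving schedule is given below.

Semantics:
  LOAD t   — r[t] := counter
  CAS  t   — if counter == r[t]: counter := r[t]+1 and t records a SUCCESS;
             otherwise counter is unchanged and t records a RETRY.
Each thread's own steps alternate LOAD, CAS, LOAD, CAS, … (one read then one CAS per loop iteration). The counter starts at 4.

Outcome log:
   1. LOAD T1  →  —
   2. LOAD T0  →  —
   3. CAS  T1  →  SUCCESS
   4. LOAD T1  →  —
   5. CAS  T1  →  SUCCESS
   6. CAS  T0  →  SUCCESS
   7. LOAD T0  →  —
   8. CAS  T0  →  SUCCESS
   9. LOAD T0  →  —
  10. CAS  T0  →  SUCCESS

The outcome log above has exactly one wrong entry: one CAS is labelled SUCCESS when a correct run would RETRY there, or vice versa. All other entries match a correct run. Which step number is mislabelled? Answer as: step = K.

Re-executing:
#1 T1 reads 4
#2 T0 reads 4
#3 T1 CAS(4→5) writes; counter now 5
#4 T1 reads 5
#5 T1 CAS(5→6) writes; counter now 6
#6 T0 CAS(4→5) fails; counter now 6
#7 T0 reads 6
#8 T0 CAS(6→7) writes; counter now 7
#9 T0 reads 7
#10 T0 CAS(7→8) writes; counter now 8
Flip is step 6.

step = 6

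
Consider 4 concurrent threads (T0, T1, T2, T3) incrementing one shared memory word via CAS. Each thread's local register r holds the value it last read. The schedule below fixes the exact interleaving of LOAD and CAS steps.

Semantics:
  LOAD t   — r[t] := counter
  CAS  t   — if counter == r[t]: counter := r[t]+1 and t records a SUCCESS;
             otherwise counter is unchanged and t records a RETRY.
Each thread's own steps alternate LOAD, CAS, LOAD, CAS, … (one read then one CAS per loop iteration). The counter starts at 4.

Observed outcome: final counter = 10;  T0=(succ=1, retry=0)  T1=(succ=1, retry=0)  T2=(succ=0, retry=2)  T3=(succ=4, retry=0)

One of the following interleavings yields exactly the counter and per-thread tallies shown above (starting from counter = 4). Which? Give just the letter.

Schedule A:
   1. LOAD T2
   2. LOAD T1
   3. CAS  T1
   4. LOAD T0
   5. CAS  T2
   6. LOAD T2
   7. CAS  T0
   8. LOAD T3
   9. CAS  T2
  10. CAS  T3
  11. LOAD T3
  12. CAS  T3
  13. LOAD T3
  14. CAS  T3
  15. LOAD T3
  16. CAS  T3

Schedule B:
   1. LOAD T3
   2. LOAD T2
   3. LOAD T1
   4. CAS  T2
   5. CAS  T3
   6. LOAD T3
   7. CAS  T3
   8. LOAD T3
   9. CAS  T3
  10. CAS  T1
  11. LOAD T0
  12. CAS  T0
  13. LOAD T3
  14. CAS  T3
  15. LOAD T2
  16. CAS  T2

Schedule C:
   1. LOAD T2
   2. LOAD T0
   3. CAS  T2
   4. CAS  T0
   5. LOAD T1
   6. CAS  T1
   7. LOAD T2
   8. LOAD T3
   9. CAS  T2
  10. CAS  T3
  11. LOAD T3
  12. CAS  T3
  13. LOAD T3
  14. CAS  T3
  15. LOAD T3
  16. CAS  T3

Simulating candidate A:
#1 T2 reads 4
#2 T1 reads 4
#3 T1 CAS(4→5) writes; counter now 5
#4 T0 reads 5
#5 T2 CAS(4→5) fails; counter now 5
#6 T2 reads 5
#7 T0 CAS(5→6) writes; counter now 6
#8 T3 reads 6
#9 T2 CAS(5→6) fails; counter now 6
#10 T3 CAS(6→7) writes; counter now 7
#11 T3 reads 7
#12 T3 CAS(7→8) writes; counter now 8
#13 T3 reads 8
#14 T3 CAS(8→9) writes; counter now 9
#15 T3 reads 9
#16 T3 CAS(9→10) writes; counter now 10

A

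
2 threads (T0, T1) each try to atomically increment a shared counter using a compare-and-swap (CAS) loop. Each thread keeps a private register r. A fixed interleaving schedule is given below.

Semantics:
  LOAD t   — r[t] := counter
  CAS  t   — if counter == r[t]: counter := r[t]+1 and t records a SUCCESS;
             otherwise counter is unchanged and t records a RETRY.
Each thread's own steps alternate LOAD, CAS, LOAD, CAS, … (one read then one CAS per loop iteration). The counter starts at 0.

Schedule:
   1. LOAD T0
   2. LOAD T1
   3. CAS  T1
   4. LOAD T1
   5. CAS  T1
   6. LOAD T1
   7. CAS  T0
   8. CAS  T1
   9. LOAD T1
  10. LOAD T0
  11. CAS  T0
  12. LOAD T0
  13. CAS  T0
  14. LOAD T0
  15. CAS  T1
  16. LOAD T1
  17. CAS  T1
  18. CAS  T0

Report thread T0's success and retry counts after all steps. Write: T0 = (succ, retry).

T0 = (2, 2)

[1] T0.load  rd  (counter 0, T0.r 0)
[2] T1.load  rd  (counter 0, T1.r 0)
[3] T1.cas  hit  (counter 1, T1.r 0)
[4] T1.load  rd  (counter 1, T1.r 1)
[5] T1.cas  hit  (counter 2, T1.r 1)
[6] T1.load  rd  (counter 2, T1.r 2)
[7] T0.cas  miss  (counter 2, T0.r 0)
[8] T1.cas  hit  (counter 3, T1.r 2)
[9] T1.load  rd  (counter 3, T1.r 3)
[10] T0.load  rd  (counter 3, T0.r 3)
[11] T0.cas  hit  (counter 4, T0.r 3)
[12] T0.load  rd  (counter 4, T0.r 4)
[13] T0.cas  hit  (counter 5, T0.r 4)
[14] T0.load  rd  (counter 5, T0.r 5)
[15] T1.cas  miss  (counter 5, T1.r 3)
[16] T1.load  rd  (counter 5, T1.r 5)
[17] T1.cas  hit  (counter 6, T1.r 5)
[18] T0.cas  miss  (counter 6, T0.r 5)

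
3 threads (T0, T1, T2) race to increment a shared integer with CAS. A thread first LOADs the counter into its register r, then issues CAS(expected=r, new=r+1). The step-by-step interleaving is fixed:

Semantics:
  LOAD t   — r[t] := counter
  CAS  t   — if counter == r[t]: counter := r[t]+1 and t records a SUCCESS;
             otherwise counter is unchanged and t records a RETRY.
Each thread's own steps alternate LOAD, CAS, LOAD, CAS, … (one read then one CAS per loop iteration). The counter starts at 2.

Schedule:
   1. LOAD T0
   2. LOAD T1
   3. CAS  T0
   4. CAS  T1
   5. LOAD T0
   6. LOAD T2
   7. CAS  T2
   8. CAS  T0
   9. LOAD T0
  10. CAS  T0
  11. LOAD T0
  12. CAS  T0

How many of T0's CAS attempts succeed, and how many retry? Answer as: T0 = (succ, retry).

T0 = (3, 1)

#1 T0 reads 2
#2 T1 reads 2
#3 T0 CAS(2→3) writes; counter now 3
#4 T1 CAS(2→3) fails; counter now 3
#5 T0 reads 3
#6 T2 reads 3
#7 T2 CAS(3→4) writes; counter now 4
#8 T0 CAS(3→4) fails; counter now 4
#9 T0 reads 4
#10 T0 CAS(4→5) writes; counter now 5
#11 T0 reads 5
#12 T0 CAS(5→6) writes; counter now 6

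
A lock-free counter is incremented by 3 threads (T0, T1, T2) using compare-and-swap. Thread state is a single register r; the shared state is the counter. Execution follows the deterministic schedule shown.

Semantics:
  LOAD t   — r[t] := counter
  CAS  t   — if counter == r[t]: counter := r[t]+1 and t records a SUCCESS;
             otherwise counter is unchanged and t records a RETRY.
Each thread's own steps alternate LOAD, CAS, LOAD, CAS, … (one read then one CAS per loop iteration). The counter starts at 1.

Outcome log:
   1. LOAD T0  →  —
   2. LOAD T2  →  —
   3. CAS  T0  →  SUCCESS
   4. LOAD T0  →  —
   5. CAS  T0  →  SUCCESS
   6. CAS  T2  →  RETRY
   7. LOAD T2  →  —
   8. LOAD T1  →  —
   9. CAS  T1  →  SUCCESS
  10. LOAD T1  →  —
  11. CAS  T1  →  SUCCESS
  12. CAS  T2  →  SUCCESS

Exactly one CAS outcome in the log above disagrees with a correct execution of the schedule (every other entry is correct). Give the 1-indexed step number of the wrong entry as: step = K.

Re-executing:
T0 LOAD — after: cnt=1, r=1 — load
T2 LOAD — after: cnt=1, r=1 — load
T0 CAS — after: cnt=2, r=1 — ok
T0 LOAD — after: cnt=2, r=2 — load
T0 CAS — after: cnt=3, r=2 — ok
T2 CAS — after: cnt=3, r=1 — retry
T2 LOAD — after: cnt=3, r=3 — load
T1 LOAD — after: cnt=3, r=3 — load
T1 CAS — after: cnt=4, r=3 — ok
T1 LOAD — after: cnt=4, r=4 — load
T1 CAS — after: cnt=5, r=4 — ok
T2 CAS — after: cnt=5, r=3 — retry
Flip is step 12.

step = 12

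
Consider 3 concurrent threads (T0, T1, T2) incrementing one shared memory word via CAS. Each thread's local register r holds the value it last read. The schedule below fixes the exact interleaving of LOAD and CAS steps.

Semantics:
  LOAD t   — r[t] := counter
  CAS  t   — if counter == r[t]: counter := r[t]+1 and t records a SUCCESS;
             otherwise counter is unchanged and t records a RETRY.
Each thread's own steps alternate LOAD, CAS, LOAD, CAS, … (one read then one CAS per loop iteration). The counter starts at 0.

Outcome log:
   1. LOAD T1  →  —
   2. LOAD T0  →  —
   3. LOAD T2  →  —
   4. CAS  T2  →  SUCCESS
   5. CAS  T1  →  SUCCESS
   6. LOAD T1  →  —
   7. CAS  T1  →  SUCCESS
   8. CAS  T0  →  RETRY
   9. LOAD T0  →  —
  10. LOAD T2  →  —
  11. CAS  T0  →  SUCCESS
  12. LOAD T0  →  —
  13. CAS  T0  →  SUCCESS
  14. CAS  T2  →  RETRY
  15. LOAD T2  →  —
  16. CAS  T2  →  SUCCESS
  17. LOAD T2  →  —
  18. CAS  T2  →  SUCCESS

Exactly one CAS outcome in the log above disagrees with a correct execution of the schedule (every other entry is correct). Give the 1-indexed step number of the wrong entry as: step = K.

step = 5

Re-executing:
1. LOAD T1 → mem=0 r[T1]=0 [LOAD]
2. LOAD T0 → mem=0 r[T0]=0 [LOAD]
3. LOAD T2 → mem=0 r[T2]=0 [LOAD]
4. CAS T2 → mem=1 r[T2]=0 [OK]
5. CAS T1 → mem=1 r[T1]=0 [RETRY]
6. LOAD T1 → mem=1 r[T1]=1 [LOAD]
7. CAS T1 → mem=2 r[T1]=1 [OK]
8. CAS T0 → mem=2 r[T0]=0 [RETRY]
9. LOAD T0 → mem=2 r[T0]=2 [LOAD]
10. LOAD T2 → mem=2 r[T2]=2 [LOAD]
11. CAS T0 → mem=3 r[T0]=2 [OK]
12. LOAD T0 → mem=3 r[T0]=3 [LOAD]
13. CAS T0 → mem=4 r[T0]=3 [OK]
14. CAS T2 → mem=4 r[T2]=2 [RETRY]
15. LOAD T2 → mem=4 r[T2]=4 [LOAD]
16. CAS T2 → mem=5 r[T2]=4 [OK]
17. LOAD T2 → mem=5 r[T2]=5 [LOAD]
18. CAS T2 → mem=6 r[T2]=5 [OK]
Mismatch at 5.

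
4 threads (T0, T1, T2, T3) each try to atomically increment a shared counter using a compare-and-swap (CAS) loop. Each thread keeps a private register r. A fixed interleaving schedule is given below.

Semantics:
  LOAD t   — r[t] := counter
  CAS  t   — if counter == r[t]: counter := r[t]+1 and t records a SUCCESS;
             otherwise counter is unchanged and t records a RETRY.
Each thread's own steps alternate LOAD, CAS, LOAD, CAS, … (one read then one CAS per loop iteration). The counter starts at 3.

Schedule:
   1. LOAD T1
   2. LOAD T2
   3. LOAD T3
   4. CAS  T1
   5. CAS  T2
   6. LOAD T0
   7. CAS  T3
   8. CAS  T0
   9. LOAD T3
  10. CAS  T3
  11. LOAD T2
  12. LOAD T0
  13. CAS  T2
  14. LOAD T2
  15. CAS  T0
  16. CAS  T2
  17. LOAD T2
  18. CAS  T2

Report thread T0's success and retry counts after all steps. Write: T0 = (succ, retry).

   1) LOAD T1:  M=3  r_T1=3
   2) LOAD T2:  M=3  r_T2=3
   3) LOAD T3:  M=3  r_T3=3
   4) CAS  T1:  M=4  r_T1=3 ✓
   5) CAS  T2:  M=4  r_T2=3 ✗
   6) LOAD T0:  M=4  r_T0=4
   7) CAS  T3:  M=4  r_T3=3 ✗
   8) CAS  T0:  M=5  r_T0=4 ✓
   9) LOAD T3:  M=5  r_T3=5
  10) CAS  T3:  M=6  r_T3=5 ✓
  11) LOAD T2:  M=6  r_T2=6
  12) LOAD T0:  M=6  r_T0=6
  13) CAS  T2:  M=7  r_T2=6 ✓
  14) LOAD T2:  M=7  r_T2=7
  15) CAS  T0:  M=7  r_T0=6 ✗
  16) CAS  T2:  M=8  r_T2=7 ✓
  17) LOAD T2:  M=8  r_T2=8
  18) CAS  T2:  M=9  r_T2=8 ✓

T0 = (1, 1)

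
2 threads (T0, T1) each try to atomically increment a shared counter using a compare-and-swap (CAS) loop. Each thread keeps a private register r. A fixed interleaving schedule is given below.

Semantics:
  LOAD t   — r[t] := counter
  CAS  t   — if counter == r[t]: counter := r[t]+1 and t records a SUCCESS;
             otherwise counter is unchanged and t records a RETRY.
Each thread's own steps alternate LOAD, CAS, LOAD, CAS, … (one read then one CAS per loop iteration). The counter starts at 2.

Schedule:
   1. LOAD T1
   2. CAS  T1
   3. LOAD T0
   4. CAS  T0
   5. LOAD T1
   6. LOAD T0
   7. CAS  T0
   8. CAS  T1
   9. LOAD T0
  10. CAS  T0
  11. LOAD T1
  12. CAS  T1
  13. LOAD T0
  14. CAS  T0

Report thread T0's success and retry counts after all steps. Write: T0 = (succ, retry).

T0 = (4, 0)

T1 LOAD — after: cnt=2, r=2 — load
T1 CAS — after: cnt=3, r=2 — ok
T0 LOAD — after: cnt=3, r=3 — load
T0 CAS — after: cnt=4, r=3 — ok
T1 LOAD — after: cnt=4, r=4 — load
T0 LOAD — after: cnt=4, r=4 — load
T0 CAS — after: cnt=5, r=4 — ok
T1 CAS — after: cnt=5, r=4 — retry
T0 LOAD — after: cnt=5, r=5 — load
T0 CAS — after: cnt=6, r=5 — ok
T1 LOAD — after: cnt=6, r=6 — load
T1 CAS — after: cnt=7, r=6 — ok
T0 LOAD — after: cnt=7, r=7 — load
T0 CAS — after: cnt=8, r=7 — ok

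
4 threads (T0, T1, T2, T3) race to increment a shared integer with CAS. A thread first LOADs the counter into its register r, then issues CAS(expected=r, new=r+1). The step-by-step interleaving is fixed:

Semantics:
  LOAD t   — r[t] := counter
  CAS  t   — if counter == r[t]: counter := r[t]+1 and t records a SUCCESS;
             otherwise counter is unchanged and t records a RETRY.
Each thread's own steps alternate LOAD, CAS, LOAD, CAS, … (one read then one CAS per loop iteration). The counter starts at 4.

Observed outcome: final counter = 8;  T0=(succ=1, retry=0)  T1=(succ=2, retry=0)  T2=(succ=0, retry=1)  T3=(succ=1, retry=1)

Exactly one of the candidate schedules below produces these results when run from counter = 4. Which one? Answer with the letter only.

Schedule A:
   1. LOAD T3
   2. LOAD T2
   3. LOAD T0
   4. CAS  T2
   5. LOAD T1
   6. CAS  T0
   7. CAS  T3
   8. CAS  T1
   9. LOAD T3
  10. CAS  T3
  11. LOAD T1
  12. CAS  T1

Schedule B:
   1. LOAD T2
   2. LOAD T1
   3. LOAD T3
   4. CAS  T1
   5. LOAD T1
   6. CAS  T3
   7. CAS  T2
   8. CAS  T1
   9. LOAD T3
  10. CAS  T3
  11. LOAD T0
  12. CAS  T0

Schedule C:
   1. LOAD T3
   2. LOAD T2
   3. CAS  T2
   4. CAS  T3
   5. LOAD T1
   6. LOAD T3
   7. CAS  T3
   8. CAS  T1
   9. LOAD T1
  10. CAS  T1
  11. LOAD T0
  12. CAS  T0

B

Tracing schedule B:
   1) LOAD T2:  M=4  r_T2=4
   2) LOAD T1:  M=4  r_T1=4
   3) LOAD T3:  M=4  r_T3=4
   4) CAS  T1:  M=5  r_T1=4 ✓
   5) LOAD T1:  M=5  r_T1=5
   6) CAS  T3:  M=5  r_T3=4 ✗
   7) CAS  T2:  M=5  r_T2=4 ✗
   8) CAS  T1:  M=6  r_T1=5 ✓
   9) LOAD T3:  M=6  r_T3=6
  10) CAS  T3:  M=7  r_T3=6 ✓
  11) LOAD T0:  M=7  r_T0=7
  12) CAS  T0:  M=8  r_T0=7 ✓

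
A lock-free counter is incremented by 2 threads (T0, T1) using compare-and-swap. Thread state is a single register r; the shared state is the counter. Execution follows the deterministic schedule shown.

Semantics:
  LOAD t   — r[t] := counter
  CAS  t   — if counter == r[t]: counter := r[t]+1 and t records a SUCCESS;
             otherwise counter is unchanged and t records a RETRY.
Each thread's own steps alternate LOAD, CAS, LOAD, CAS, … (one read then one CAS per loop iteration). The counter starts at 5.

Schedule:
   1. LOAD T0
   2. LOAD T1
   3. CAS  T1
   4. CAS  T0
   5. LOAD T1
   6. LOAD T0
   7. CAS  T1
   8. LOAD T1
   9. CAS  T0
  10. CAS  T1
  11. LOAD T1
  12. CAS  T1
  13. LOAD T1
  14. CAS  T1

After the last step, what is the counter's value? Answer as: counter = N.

#1 T0 reads 5
#2 T1 reads 5
#3 T1 CAS(5→6) writes; counter now 6
#4 T0 CAS(5→6) fails; counter now 6
#5 T1 reads 6
#6 T0 reads 6
#7 T1 CAS(6→7) writes; counter now 7
#8 T1 reads 7
#9 T0 CAS(6→7) fails; counter now 7
#10 T1 CAS(7→8) writes; counter now 8
#11 T1 reads 8
#12 T1 CAS(8→9) writes; counter now 9
#13 T1 reads 9
#14 T1 CAS(9→10) writes; counter now 10

counter = 10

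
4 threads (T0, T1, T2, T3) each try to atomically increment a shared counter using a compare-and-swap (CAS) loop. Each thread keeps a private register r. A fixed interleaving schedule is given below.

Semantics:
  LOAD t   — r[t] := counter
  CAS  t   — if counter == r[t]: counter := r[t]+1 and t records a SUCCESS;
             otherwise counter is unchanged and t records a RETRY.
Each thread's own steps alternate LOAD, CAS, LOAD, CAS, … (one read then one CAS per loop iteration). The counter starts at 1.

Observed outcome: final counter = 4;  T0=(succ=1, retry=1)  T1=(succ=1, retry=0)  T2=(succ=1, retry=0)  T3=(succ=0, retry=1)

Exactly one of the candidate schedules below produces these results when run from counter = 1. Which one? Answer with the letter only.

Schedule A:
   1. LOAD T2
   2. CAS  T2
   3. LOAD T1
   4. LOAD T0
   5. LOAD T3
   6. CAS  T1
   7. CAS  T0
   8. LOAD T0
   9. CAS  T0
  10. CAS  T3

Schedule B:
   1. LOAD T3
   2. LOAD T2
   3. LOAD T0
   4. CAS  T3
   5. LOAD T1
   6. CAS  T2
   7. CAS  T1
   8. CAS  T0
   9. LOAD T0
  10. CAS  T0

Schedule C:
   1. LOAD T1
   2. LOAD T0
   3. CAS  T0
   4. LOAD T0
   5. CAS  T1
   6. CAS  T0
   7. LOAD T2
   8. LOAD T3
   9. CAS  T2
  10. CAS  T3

Simulating candidate A:
[1] T2.load  rd  (counter 1, T2.r 1)
[2] T2.cas  hit  (counter 2, T2.r 1)
[3] T1.load  rd  (counter 2, T1.r 2)
[4] T0.load  rd  (counter 2, T0.r 2)
[5] T3.load  rd  (counter 2, T3.r 2)
[6] T1.cas  hit  (counter 3, T1.r 2)
[7] T0.cas  miss  (counter 3, T0.r 2)
[8] T0.load  rd  (counter 3, T0.r 3)
[9] T0.cas  hit  (counter 4, T0.r 3)
[10] T3.cas  miss  (counter 4, T3.r 2)

A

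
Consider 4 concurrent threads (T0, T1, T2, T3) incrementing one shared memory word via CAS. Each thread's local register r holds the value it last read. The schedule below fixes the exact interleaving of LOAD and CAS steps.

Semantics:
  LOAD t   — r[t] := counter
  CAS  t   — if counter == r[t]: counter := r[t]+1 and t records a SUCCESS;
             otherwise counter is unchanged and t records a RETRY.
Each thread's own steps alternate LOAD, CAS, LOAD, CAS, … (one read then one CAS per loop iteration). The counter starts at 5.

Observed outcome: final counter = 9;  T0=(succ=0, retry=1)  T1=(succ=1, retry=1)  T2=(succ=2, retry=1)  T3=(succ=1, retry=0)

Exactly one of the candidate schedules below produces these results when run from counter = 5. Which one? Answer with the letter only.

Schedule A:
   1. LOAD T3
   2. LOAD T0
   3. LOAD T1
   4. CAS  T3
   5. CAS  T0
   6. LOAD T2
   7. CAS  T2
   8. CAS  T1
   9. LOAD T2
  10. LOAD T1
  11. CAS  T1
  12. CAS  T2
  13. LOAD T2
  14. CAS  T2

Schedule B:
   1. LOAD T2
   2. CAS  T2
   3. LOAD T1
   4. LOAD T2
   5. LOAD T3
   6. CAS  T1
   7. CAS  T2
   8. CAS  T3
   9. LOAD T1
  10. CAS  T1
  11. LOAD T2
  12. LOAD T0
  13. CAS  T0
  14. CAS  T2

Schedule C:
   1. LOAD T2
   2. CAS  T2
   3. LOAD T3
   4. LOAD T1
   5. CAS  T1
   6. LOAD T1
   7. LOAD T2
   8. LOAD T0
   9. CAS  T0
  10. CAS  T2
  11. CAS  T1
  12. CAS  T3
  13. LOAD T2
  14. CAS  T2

A

Tracing schedule A:
T3 LOAD — after: cnt=5, r=5 — load
T0 LOAD — after: cnt=5, r=5 — load
T1 LOAD — after: cnt=5, r=5 — load
T3 CAS — after: cnt=6, r=5 — ok
T0 CAS — after: cnt=6, r=5 — retry
T2 LOAD — after: cnt=6, r=6 — load
T2 CAS — after: cnt=7, r=6 — ok
T1 CAS — after: cnt=7, r=5 — retry
T2 LOAD — after: cnt=7, r=7 — load
T1 LOAD — after: cnt=7, r=7 — load
T1 CAS — after: cnt=8, r=7 — ok
T2 CAS — after: cnt=8, r=7 — retry
T2 LOAD — after: cnt=8, r=8 — load
T2 CAS — after: cnt=9, r=8 — ok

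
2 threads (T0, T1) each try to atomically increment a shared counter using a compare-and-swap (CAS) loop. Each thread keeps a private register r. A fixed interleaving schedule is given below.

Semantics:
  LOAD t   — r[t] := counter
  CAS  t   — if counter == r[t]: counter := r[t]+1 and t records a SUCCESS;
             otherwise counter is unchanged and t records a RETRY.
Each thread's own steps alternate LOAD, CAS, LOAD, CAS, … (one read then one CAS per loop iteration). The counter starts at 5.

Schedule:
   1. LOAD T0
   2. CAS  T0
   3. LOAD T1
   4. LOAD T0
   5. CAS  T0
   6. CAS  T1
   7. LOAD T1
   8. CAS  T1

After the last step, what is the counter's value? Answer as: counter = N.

1. LOAD T0 → mem=5 r[T0]=5 [LOAD]
2. CAS T0 → mem=6 r[T0]=5 [OK]
3. LOAD T1 → mem=6 r[T1]=6 [LOAD]
4. LOAD T0 → mem=6 r[T0]=6 [LOAD]
5. CAS T0 → mem=7 r[T0]=6 [OK]
6. CAS T1 → mem=7 r[T1]=6 [RETRY]
7. LOAD T1 → mem=7 r[T1]=7 [LOAD]
8. CAS T1 → mem=8 r[T1]=7 [OK]

counter = 8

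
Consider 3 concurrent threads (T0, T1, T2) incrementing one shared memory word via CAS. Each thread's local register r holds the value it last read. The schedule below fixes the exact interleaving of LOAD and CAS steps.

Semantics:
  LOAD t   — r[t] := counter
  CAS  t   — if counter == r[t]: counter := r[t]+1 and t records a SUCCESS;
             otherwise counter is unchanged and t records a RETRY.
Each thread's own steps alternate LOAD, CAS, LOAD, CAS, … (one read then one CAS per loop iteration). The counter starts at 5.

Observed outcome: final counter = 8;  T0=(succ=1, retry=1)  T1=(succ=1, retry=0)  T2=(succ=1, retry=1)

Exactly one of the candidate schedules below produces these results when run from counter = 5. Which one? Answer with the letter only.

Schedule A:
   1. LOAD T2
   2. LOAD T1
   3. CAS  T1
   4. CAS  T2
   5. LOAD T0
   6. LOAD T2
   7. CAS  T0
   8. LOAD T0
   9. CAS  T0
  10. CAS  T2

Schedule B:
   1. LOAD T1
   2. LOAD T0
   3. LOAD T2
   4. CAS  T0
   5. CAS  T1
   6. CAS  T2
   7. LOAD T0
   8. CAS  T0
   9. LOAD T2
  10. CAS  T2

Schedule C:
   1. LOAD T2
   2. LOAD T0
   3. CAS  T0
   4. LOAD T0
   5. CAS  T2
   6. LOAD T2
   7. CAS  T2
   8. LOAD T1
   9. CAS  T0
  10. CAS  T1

C

Run C:
[1] T2.load  rd  (counter 5, T2.r 5)
[2] T0.load  rd  (counter 5, T0.r 5)
[3] T0.cas  hit  (counter 6, T0.r 5)
[4] T0.load  rd  (counter 6, T0.r 6)
[5] T2.cas  miss  (counter 6, T2.r 5)
[6] T2.load  rd  (counter 6, T2.r 6)
[7] T2.cas  hit  (counter 7, T2.r 6)
[8] T1.load  rd  (counter 7, T1.r 7)
[9] T0.cas  miss  (counter 7, T0.r 6)
[10] T1.cas  hit  (counter 8, T1.r 7)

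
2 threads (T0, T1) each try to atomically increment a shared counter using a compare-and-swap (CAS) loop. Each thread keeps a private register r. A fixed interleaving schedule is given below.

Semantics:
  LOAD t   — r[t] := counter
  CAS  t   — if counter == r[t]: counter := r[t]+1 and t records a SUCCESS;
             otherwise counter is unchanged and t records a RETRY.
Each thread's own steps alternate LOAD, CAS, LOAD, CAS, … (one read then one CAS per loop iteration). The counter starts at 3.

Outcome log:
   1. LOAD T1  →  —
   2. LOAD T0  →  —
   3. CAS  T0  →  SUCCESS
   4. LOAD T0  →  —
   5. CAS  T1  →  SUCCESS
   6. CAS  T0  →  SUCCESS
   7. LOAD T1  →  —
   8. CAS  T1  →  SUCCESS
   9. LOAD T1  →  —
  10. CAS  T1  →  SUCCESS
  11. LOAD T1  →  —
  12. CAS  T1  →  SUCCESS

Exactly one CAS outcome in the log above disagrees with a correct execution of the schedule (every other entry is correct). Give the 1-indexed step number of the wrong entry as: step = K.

Correct run:
[1] T1.load  rd  (counter 3, T1.r 3)
[2] T0.load  rd  (counter 3, T0.r 3)
[3] T0.cas  hit  (counter 4, T0.r 3)
[4] T0.load  rd  (counter 4, T0.r 4)
[5] T1.cas  miss  (counter 4, T1.r 3)
[6] T0.cas  hit  (counter 5, T0.r 4)
[7] T1.load  rd  (counter 5, T1.r 5)
[8] T1.cas  hit  (counter 6, T1.r 5)
[9] T1.load  rd  (counter 6, T1.r 6)
[10] T1.cas  hit  (counter 7, T1.r 6)
[11] T1.load  rd  (counter 7, T1.r 7)
[12] T1.cas  hit  (counter 8, T1.r 7)
Flip is step 5.

step = 5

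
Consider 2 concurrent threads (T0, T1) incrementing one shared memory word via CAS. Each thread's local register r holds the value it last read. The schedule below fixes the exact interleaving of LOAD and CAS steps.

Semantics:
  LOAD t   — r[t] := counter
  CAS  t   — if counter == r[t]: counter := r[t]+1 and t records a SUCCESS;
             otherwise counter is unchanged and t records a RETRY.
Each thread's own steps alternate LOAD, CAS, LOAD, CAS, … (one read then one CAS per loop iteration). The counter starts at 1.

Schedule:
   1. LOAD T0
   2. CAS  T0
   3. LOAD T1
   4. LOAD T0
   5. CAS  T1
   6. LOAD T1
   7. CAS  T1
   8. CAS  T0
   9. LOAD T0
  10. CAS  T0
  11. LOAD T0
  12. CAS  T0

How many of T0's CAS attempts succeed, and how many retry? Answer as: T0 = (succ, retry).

[1] T0.load  rd  (counter 1, T0.r 1)
[2] T0.cas  hit  (counter 2, T0.r 1)
[3] T1.load  rd  (counter 2, T1.r 2)
[4] T0.load  rd  (counter 2, T0.r 2)
[5] T1.cas  hit  (counter 3, T1.r 2)
[6] T1.load  rd  (counter 3, T1.r 3)
[7] T1.cas  hit  (counter 4, T1.r 3)
[8] T0.cas  miss  (counter 4, T0.r 2)
[9] T0.load  rd  (counter 4, T0.r 4)
[10] T0.cas  hit  (counter 5, T0.r 4)
[11] T0.load  rd  (counter 5, T0.r 5)
[12] T0.cas  hit  (counter 6, T0.r 5)

T0 = (3, 1)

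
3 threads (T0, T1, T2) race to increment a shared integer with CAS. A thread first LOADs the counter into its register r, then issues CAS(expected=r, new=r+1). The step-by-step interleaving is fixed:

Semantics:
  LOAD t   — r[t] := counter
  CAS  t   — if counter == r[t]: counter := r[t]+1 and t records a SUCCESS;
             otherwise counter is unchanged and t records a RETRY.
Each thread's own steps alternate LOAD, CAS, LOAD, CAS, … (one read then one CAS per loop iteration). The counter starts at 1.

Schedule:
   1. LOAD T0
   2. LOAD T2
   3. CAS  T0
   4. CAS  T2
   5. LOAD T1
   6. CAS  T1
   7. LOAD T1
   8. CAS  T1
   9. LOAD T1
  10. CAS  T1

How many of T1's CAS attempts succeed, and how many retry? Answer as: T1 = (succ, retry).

T1 = (3, 0)

T0 LOAD — after: cnt=1, r=1 — load
T2 LOAD — after: cnt=1, r=1 — load
T0 CAS — after: cnt=2, r=1 — ok
T2 CAS — after: cnt=2, r=1 — retry
T1 LOAD — after: cnt=2, r=2 — load
T1 CAS — after: cnt=3, r=2 — ok
T1 LOAD — after: cnt=3, r=3 — load
T1 CAS — after: cnt=4, r=3 — ok
T1 LOAD — after: cnt=4, r=4 — load
T1 CAS — after: cnt=5, r=4 — ok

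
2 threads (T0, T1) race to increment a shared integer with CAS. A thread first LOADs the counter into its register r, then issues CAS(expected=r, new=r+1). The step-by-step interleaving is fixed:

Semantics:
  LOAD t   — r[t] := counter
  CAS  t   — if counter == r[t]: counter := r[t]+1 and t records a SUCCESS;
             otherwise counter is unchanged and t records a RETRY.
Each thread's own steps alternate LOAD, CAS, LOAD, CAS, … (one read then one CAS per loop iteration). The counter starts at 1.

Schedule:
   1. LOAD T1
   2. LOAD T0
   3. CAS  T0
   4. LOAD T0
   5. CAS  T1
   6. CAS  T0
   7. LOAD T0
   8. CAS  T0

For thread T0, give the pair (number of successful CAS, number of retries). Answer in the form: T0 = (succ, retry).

T0 = (3, 0)

step 1: T1 LOAD ⇒ load; ctr=1 reg=1
step 2: T0 LOAD ⇒ load; ctr=1 reg=1
step 3: T0 CAS ⇒ ok; ctr=2 reg=1
step 4: T0 LOAD ⇒ load; ctr=2 reg=2
step 5: T1 CAS ⇒ retry; ctr=2 reg=1
step 6: T0 CAS ⇒ ok; ctr=3 reg=2
step 7: T0 LOAD ⇒ load; ctr=3 reg=3
step 8: T0 CAS ⇒ ok; ctr=4 reg=3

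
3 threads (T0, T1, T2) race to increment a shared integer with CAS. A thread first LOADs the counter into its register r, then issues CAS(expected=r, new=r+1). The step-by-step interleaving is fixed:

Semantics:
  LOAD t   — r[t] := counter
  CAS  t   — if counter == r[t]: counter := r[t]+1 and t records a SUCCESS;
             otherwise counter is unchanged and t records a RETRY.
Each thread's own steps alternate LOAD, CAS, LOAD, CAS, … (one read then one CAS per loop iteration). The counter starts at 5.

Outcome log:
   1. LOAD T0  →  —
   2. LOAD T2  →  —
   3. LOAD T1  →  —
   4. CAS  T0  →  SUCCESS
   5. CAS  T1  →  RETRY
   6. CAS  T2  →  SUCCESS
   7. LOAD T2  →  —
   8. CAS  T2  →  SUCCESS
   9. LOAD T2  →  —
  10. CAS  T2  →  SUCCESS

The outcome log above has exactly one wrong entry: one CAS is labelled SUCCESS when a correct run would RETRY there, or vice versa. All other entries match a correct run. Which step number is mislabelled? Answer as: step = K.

step = 6

Re-executing:
T0 LOAD — after: cnt=5, r=5 — load
T2 LOAD — after: cnt=5, r=5 — load
T1 LOAD — after: cnt=5, r=5 — load
T0 CAS — after: cnt=6, r=5 — ok
T1 CAS — after: cnt=6, r=5 — retry
T2 CAS — after: cnt=6, r=5 — retry
T2 LOAD — after: cnt=6, r=6 — load
T2 CAS — after: cnt=7, r=6 — ok
T2 LOAD — after: cnt=7, r=7 — load
T2 CAS — after: cnt=8, r=7 — ok
Flip is step 6.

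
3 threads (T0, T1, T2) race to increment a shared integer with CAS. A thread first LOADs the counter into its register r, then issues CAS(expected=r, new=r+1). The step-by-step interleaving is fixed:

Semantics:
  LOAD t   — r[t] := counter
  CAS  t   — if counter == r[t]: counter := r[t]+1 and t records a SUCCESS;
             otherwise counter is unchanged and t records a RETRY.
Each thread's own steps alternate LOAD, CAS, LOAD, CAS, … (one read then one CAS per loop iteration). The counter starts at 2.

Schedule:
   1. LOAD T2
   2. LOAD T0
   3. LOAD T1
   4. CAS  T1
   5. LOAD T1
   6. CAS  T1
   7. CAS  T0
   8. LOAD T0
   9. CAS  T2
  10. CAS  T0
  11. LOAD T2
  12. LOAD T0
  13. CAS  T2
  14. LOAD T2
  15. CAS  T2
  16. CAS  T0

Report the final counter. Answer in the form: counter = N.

1. LOAD T2 → mem=2 r[T2]=2 [LOAD]
2. LOAD T0 → mem=2 r[T0]=2 [LOAD]
3. LOAD T1 → mem=2 r[T1]=2 [LOAD]
4. CAS T1 → mem=3 r[T1]=2 [OK]
5. LOAD T1 → mem=3 r[T1]=3 [LOAD]
6. CAS T1 → mem=4 r[T1]=3 [OK]
7. CAS T0 → mem=4 r[T0]=2 [RETRY]
8. LOAD T0 → mem=4 r[T0]=4 [LOAD]
9. CAS T2 → mem=4 r[T2]=2 [RETRY]
10. CAS T0 → mem=5 r[T0]=4 [OK]
11. LOAD T2 → mem=5 r[T2]=5 [LOAD]
12. LOAD T0 → mem=5 r[T0]=5 [LOAD]
13. CAS T2 → mem=6 r[T2]=5 [OK]
14. LOAD T2 → mem=6 r[T2]=6 [LOAD]
15. CAS T2 → mem=7 r[T2]=6 [OK]
16. CAS T0 → mem=7 r[T0]=5 [RETRY]

counter = 7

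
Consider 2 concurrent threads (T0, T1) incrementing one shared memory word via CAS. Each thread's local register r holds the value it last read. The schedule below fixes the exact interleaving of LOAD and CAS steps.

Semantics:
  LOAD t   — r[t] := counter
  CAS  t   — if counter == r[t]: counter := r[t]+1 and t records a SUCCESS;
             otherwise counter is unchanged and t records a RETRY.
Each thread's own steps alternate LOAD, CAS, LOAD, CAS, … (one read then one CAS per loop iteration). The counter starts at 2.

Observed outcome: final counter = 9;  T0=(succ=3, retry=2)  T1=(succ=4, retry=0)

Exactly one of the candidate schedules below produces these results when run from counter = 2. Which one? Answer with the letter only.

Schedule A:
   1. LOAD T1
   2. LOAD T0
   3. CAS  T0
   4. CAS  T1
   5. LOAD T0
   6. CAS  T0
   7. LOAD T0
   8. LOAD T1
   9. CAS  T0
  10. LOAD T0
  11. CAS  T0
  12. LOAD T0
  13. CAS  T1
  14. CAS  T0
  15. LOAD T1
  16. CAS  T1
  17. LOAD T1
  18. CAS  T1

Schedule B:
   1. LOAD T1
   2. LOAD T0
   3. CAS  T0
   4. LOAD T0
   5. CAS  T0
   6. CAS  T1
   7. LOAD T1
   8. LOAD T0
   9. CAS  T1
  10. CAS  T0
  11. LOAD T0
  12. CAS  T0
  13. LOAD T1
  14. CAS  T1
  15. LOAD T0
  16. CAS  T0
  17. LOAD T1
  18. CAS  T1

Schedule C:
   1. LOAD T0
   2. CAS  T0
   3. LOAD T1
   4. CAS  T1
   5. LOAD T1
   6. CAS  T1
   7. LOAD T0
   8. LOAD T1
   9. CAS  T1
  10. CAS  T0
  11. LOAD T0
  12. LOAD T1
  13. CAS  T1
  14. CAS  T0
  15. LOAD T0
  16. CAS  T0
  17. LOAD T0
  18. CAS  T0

C

Run C:
T0 LOAD — after: cnt=2, r=2 — load
T0 CAS — after: cnt=3, r=2 — ok
T1 LOAD — after: cnt=3, r=3 — load
T1 CAS — after: cnt=4, r=3 — ok
T1 LOAD — after: cnt=4, r=4 — load
T1 CAS — after: cnt=5, r=4 — ok
T0 LOAD — after: cnt=5, r=5 — load
T1 LOAD — after: cnt=5, r=5 — load
T1 CAS — after: cnt=6, r=5 — ok
T0 CAS — after: cnt=6, r=5 — retry
T0 LOAD — after: cnt=6, r=6 — load
T1 LOAD — after: cnt=6, r=6 — load
T1 CAS — after: cnt=7, r=6 — ok
T0 CAS — after: cnt=7, r=6 — retry
T0 LOAD — after: cnt=7, r=7 — load
T0 CAS — after: cnt=8, r=7 — ok
T0 LOAD — after: cnt=8, r=8 — load
T0 CAS — after: cnt=9, r=8 — ok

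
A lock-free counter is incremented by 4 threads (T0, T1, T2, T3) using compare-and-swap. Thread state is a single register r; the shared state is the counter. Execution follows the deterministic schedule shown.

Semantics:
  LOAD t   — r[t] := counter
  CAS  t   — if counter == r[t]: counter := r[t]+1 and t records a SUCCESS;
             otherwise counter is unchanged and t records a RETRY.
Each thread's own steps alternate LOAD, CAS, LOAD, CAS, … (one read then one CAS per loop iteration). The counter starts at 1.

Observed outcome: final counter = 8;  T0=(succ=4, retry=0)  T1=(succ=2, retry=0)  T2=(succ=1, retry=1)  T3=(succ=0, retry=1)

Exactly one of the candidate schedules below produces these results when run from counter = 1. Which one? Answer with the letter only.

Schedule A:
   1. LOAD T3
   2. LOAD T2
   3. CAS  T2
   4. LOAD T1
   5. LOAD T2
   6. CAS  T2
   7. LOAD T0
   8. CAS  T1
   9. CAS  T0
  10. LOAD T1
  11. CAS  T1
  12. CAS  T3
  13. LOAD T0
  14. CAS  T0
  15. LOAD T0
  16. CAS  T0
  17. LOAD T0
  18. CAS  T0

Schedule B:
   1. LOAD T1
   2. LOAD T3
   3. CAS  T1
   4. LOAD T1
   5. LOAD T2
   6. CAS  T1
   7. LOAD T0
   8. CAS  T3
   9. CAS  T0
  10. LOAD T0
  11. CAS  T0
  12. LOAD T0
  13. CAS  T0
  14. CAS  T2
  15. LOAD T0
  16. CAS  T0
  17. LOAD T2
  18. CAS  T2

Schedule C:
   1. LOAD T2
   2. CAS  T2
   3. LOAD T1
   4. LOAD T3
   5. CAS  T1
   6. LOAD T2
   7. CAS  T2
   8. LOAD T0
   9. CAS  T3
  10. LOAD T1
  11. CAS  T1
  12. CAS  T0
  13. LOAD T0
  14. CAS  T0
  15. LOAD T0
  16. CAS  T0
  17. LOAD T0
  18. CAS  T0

Run B:
#1 T1 reads 1
#2 T3 reads 1
#3 T1 CAS(1→2) writes; counter now 2
#4 T1 reads 2
#5 T2 reads 2
#6 T1 CAS(2→3) writes; counter now 3
#7 T0 reads 3
#8 T3 CAS(1→2) fails; counter now 3
#9 T0 CAS(3→4) writes; counter now 4
#10 T0 reads 4
#11 T0 CAS(4→5) writes; counter now 5
#12 T0 reads 5
#13 T0 CAS(5→6) writes; counter now 6
#14 T2 CAS(2→3) fails; counter now 6
#15 T0 reads 6
#16 T0 CAS(6→7) writes; counter now 7
#17 T2 reads 7
#18 T2 CAS(7→8) writes; counter now 8

B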